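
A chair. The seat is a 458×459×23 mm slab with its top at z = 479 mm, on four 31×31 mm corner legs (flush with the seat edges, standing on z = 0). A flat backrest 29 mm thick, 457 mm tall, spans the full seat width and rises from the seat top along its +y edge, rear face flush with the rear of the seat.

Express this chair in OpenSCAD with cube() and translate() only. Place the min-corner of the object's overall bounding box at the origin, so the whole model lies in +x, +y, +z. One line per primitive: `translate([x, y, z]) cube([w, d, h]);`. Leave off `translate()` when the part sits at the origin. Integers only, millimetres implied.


translate([0, 0, 456]) cube([458, 459, 23]);
cube([31, 31, 456]);
translate([427, 0, 0]) cube([31, 31, 456]);
translate([0, 428, 0]) cube([31, 31, 456]);
translate([427, 428, 0]) cube([31, 31, 456]);
translate([0, 430, 479]) cube([458, 29, 457]);


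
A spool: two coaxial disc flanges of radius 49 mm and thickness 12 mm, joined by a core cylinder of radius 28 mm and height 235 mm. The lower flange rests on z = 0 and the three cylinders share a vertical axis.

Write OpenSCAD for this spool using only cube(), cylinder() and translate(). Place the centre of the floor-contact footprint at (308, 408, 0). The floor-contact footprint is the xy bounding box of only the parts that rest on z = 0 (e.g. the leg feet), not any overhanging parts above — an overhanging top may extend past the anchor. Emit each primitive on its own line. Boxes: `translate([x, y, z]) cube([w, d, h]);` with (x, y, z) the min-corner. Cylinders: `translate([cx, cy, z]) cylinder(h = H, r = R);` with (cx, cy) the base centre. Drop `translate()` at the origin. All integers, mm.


translate([308, 408, 0]) cylinder(h = 12, r = 49);
translate([308, 408, 12]) cylinder(h = 235, r = 28);
translate([308, 408, 247]) cylinder(h = 12, r = 49);


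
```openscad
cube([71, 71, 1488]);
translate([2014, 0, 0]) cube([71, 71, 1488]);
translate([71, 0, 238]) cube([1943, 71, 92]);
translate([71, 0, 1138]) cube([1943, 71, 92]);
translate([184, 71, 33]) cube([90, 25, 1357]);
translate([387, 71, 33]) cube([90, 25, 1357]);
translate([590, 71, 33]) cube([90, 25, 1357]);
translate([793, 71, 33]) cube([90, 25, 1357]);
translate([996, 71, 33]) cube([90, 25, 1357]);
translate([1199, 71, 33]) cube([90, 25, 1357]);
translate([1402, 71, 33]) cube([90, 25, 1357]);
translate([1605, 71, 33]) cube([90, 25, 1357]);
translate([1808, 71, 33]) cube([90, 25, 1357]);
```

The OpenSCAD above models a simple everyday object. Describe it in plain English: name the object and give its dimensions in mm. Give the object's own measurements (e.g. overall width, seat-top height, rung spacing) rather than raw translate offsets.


A fence section. Two 71×71 mm posts, 1488 mm tall, stand on the floor with a clear span of 1943 mm between their inner faces. Two horizontal rails of 71×92 mm section span the gap between the posts with their undersides at z = 238 mm and z = 1138 mm, flush with the posts' −y face. 9 pickets, each 90 mm wide, 25 mm thick and 1357 mm tall, are fixed to the +y face of the rails with their bottoms at z = 33 mm, spaced across the span with a 113 mm gap after the −x post and between neighbouring pickets, with 116 mm left before the +x post.


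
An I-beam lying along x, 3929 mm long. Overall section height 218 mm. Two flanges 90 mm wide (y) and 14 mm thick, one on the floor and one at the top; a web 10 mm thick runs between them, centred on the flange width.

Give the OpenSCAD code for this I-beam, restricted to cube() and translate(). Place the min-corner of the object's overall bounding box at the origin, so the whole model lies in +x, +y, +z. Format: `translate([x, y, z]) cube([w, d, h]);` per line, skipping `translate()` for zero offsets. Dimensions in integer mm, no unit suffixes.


cube([3929, 90, 14]);
translate([0, 40, 14]) cube([3929, 10, 190]);
translate([0, 0, 204]) cube([3929, 90, 14]);


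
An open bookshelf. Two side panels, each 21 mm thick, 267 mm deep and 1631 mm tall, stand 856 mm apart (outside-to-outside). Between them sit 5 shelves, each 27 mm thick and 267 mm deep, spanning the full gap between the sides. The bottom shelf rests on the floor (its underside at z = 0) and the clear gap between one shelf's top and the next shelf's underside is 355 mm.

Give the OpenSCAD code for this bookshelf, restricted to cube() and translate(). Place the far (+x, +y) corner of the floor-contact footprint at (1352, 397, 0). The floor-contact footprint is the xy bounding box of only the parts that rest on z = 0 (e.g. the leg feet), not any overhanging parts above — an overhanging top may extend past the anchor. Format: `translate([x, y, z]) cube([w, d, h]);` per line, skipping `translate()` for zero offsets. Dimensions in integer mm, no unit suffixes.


translate([496, 130, 0]) cube([21, 267, 1631]);
translate([1331, 130, 0]) cube([21, 267, 1631]);
translate([517, 130, 0]) cube([814, 267, 27]);
translate([517, 130, 382]) cube([814, 267, 27]);
translate([517, 130, 764]) cube([814, 267, 27]);
translate([517, 130, 1146]) cube([814, 267, 27]);
translate([517, 130, 1528]) cube([814, 267, 27]);


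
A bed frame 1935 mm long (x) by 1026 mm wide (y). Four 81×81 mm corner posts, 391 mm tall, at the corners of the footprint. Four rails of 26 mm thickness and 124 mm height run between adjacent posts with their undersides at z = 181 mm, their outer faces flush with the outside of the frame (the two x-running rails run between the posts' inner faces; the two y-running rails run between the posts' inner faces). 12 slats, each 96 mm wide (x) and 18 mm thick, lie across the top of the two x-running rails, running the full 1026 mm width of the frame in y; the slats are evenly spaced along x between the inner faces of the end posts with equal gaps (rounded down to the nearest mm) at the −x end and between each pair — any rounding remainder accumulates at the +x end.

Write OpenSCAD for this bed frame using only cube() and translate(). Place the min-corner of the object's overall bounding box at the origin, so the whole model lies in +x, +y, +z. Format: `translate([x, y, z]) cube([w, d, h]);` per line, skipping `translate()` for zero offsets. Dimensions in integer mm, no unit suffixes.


// slat z = rail_z + rail_h = 181 + 124 = 305
// slat gap = ⌊(1773 − 12·96) / 13⌋ = 47
cube([81, 81, 391]);
translate([0, 945, 0]) cube([81, 81, 391]);
translate([1854, 0, 0]) cube([81, 81, 391]);
translate([1854, 945, 0]) cube([81, 81, 391]);
translate([81, 0, 181]) cube([1773, 26, 124]);
translate([81, 1000, 181]) cube([1773, 26, 124]);
translate([0, 81, 181]) cube([26, 864, 124]);
translate([1909, 81, 181]) cube([26, 864, 124]);
translate([128, 0, 305]) cube([96, 1026, 18]);
translate([271, 0, 305]) cube([96, 1026, 18]);
translate([414, 0, 305]) cube([96, 1026, 18]);
translate([557, 0, 305]) cube([96, 1026, 18]);
translate([700, 0, 305]) cube([96, 1026, 18]);
translate([843, 0, 305]) cube([96, 1026, 18]);
translate([986, 0, 305]) cube([96, 1026, 18]);
translate([1129, 0, 305]) cube([96, 1026, 18]);
translate([1272, 0, 305]) cube([96, 1026, 18]);
translate([1415, 0, 305]) cube([96, 1026, 18]);
translate([1558, 0, 305]) cube([96, 1026, 18]);
translate([1701, 0, 305]) cube([96, 1026, 18]);


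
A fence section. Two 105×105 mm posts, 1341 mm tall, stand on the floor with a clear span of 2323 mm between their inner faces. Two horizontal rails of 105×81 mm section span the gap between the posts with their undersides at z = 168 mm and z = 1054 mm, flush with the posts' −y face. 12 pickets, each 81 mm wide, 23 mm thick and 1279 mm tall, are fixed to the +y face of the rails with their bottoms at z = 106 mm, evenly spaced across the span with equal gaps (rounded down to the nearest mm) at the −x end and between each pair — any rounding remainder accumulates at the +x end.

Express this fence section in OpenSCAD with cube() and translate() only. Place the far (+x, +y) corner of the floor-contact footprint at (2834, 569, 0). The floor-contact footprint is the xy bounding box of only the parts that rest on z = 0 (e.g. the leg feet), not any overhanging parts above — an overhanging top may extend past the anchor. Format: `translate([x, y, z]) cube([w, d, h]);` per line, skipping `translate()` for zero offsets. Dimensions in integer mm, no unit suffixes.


translate([301, 464, 0]) cube([105, 105, 1341]);
translate([2729, 464, 0]) cube([105, 105, 1341]);
translate([406, 464, 168]) cube([2323, 105, 81]);
translate([406, 464, 1054]) cube([2323, 105, 81]);
translate([509, 569, 106]) cube([81, 23, 1279]);
translate([693, 569, 106]) cube([81, 23, 1279]);
translate([877, 569, 106]) cube([81, 23, 1279]);
translate([1061, 569, 106]) cube([81, 23, 1279]);
translate([1245, 569, 106]) cube([81, 23, 1279]);
translate([1429, 569, 106]) cube([81, 23, 1279]);
translate([1613, 569, 106]) cube([81, 23, 1279]);
translate([1797, 569, 106]) cube([81, 23, 1279]);
translate([1981, 569, 106]) cube([81, 23, 1279]);
translate([2165, 569, 106]) cube([81, 23, 1279]);
translate([2349, 569, 106]) cube([81, 23, 1279]);
translate([2533, 569, 106]) cube([81, 23, 1279]);


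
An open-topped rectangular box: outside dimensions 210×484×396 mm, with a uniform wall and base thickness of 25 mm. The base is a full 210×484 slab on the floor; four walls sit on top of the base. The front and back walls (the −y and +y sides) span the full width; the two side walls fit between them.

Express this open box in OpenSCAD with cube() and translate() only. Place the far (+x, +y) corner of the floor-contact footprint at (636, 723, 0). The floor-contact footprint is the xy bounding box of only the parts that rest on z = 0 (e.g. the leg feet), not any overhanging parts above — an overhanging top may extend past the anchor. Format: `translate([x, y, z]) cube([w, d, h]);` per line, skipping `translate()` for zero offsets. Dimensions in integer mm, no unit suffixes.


translate([426, 239, 0]) cube([210, 484, 25]);
translate([426, 239, 25]) cube([210, 25, 371]);
translate([426, 698, 25]) cube([210, 25, 371]);
translate([426, 264, 25]) cube([25, 434, 371]);
translate([611, 264, 25]) cube([25, 434, 371]);


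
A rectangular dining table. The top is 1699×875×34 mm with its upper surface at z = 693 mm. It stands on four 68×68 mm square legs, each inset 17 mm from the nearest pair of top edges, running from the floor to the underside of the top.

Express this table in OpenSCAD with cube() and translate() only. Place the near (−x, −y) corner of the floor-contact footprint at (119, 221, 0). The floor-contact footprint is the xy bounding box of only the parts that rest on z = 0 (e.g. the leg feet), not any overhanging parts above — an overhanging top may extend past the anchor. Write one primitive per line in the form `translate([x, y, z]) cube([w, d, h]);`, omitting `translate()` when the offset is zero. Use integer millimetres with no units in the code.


translate([102, 204, 659]) cube([1699, 875, 34]);
translate([119, 221, 0]) cube([68, 68, 659]);
translate([1716, 221, 0]) cube([68, 68, 659]);
translate([119, 994, 0]) cube([68, 68, 659]);
translate([1716, 994, 0]) cube([68, 68, 659]);


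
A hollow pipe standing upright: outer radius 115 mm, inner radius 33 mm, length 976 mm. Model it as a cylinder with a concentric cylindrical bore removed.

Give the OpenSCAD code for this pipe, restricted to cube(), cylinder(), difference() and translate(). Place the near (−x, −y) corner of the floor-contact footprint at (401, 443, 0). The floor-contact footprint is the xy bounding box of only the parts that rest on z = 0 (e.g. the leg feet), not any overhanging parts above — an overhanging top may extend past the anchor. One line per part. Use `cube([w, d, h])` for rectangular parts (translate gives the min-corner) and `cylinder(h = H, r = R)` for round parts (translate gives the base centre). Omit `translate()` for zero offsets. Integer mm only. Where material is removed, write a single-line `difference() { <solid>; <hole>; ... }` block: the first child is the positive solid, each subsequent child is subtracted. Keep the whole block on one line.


difference() { translate([516, 558, 0]) cylinder(h = 976, r = 115); translate([516, 558, 0]) cylinder(h = 976, r = 33); }


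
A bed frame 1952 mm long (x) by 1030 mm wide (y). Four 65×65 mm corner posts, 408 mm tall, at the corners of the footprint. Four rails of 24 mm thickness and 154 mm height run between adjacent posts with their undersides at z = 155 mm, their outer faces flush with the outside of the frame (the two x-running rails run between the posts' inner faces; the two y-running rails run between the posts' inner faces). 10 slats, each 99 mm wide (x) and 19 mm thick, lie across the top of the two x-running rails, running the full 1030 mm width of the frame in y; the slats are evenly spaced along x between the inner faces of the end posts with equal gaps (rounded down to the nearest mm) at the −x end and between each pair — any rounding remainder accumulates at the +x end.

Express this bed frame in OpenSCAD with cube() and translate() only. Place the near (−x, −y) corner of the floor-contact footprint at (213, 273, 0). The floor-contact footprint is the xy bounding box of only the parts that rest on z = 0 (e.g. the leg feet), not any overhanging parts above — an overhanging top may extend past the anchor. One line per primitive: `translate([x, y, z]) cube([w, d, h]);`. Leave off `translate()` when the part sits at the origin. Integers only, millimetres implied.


// slat z = rail_z + rail_h = 155 + 154 = 309
// slat gap = ⌊(1822 − 10·99) / 11⌋ = 75
translate([213, 273, 0]) cube([65, 65, 408]);
translate([213, 1238, 0]) cube([65, 65, 408]);
translate([2100, 273, 0]) cube([65, 65, 408]);
translate([2100, 1238, 0]) cube([65, 65, 408]);
translate([278, 273, 155]) cube([1822, 24, 154]);
translate([278, 1279, 155]) cube([1822, 24, 154]);
translate([213, 338, 155]) cube([24, 900, 154]);
translate([2141, 338, 155]) cube([24, 900, 154]);
translate([353, 273, 309]) cube([99, 1030, 19]);
translate([527, 273, 309]) cube([99, 1030, 19]);
translate([701, 273, 309]) cube([99, 1030, 19]);
translate([875, 273, 309]) cube([99, 1030, 19]);
translate([1049, 273, 309]) cube([99, 1030, 19]);
translate([1223, 273, 309]) cube([99, 1030, 19]);
translate([1397, 273, 309]) cube([99, 1030, 19]);
translate([1571, 273, 309]) cube([99, 1030, 19]);
translate([1745, 273, 309]) cube([99, 1030, 19]);
translate([1919, 273, 309]) cube([99, 1030, 19]);


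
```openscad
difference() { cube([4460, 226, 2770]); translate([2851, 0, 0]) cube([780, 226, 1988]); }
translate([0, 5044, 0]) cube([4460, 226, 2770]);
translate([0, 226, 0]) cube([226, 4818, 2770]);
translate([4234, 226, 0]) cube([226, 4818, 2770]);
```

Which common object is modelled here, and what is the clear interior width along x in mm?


A single room. The interior width is 4008 mm.

Four walls enclosing a rectangle with a door in the front wall — a room. Outside width 4460 minus two 226 mm walls gives 4008 mm.


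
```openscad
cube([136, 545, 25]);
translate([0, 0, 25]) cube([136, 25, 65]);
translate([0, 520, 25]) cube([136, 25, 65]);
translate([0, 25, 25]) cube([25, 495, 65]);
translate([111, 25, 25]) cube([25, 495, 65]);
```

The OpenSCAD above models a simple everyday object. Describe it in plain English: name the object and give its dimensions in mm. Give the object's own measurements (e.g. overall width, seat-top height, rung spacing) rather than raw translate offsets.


An open-topped rectangular box: outside dimensions 136×545×90 mm, with a uniform wall and base thickness of 25 mm. The base is a full 136×545 slab on the floor; four walls sit on top of the base. The front and back walls (the −y and +y sides) span the full width; the two side walls fit between them.


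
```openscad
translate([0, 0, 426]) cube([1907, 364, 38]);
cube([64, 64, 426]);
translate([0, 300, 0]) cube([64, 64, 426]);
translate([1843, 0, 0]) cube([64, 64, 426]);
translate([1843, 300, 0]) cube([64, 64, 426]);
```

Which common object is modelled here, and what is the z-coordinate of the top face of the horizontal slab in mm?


A bench. The seat-top height is 464 mm.

A long slab on four corner posts — a bench. The slab sits at z = 426 with thickness 38, so the top is 426 + 38 = 464 mm.


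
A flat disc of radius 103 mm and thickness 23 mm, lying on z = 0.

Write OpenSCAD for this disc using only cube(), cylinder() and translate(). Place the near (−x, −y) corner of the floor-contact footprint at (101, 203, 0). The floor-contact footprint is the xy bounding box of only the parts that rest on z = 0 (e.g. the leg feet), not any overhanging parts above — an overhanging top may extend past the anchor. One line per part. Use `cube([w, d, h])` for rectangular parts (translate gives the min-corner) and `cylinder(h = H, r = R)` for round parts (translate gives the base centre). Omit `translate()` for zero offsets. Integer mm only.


translate([204, 306, 0]) cylinder(h = 23, r = 103);


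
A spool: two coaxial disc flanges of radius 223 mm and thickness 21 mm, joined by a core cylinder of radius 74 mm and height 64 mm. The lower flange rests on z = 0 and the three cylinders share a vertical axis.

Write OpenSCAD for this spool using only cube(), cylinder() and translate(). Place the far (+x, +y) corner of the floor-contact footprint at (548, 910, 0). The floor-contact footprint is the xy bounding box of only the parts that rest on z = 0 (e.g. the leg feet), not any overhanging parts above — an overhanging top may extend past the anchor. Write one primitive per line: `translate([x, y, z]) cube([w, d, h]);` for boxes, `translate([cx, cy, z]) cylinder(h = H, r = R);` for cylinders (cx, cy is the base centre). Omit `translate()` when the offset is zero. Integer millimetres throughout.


translate([325, 687, 0]) cylinder(h = 21, r = 223);
translate([325, 687, 21]) cylinder(h = 64, r = 74);
translate([325, 687, 85]) cylinder(h = 21, r = 223);


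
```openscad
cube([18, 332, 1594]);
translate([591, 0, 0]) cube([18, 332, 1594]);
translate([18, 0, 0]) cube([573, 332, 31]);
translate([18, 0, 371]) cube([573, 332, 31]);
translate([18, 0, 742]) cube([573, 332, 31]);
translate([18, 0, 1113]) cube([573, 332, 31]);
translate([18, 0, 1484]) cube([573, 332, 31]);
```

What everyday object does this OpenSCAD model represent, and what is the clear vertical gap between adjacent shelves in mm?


A bookshelf. The clear shelf gap is 340 mm.

Two tall side panels with 5 horizontal boards between them — a bookshelf. The first two shelf undersides are at z = 0 and z = 371; with shelf thickness 31, the clear gap is 371 − 0 − 31 = 340 mm.


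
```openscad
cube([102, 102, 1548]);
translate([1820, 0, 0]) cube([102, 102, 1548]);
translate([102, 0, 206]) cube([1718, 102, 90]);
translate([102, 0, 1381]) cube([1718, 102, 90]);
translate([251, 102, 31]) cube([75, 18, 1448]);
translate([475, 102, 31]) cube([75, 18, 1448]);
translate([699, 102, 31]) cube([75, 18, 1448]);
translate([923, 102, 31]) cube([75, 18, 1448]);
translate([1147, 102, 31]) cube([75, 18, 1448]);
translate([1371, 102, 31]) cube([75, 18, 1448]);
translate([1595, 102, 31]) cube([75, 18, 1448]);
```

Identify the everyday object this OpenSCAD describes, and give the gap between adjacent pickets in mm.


A fence section. The picket gap is 149 mm.

Two posts, two rails, 7 pickets — a fence section. Span 1718 mm holds 7 pickets of 75 mm with 8 equal gaps: ⌊(1718 − 7·75) / 8⌋ = 149 mm.


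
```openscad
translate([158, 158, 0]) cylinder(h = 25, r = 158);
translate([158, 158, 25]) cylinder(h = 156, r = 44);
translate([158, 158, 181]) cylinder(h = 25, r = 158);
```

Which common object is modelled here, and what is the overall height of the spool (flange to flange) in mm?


A spool. The overall height is 206 mm.

Three coaxial cylinders, large–small–large — a spool. Two 25 mm flanges and a 156 mm core give 25 + 156 + 25 = 206 mm.


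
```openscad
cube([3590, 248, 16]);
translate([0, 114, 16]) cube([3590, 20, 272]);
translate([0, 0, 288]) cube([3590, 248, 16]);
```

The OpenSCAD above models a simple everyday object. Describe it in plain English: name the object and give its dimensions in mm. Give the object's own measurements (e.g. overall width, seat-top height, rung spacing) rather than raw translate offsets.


An I-beam lying along x, 3590 mm long. Overall section height 304 mm. Two flanges 248 mm wide (y) and 16 mm thick, one on the floor and one at the top; a web 20 mm thick runs between them, centred on the flange width.


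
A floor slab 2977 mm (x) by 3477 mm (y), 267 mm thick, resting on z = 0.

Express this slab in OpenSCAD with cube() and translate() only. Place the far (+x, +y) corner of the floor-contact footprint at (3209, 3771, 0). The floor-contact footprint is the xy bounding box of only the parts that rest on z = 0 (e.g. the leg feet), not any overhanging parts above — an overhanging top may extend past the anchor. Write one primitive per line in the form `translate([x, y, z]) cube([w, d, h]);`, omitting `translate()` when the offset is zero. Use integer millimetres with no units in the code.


translate([232, 294, 0]) cube([2977, 3477, 267]);


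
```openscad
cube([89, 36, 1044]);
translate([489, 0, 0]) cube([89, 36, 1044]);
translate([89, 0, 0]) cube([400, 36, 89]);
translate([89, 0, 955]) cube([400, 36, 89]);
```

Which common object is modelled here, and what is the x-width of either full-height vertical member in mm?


A picture frame. The border width is 89 mm.

Four thin pieces enclosing a rectangular opening — a picture frame. The two full-height stiles are 1044 mm tall; the top rail sits at z = 955 and is 89 mm tall, so the border above the opening is 1044 − 955 = 89 mm, matching the stile x-width.


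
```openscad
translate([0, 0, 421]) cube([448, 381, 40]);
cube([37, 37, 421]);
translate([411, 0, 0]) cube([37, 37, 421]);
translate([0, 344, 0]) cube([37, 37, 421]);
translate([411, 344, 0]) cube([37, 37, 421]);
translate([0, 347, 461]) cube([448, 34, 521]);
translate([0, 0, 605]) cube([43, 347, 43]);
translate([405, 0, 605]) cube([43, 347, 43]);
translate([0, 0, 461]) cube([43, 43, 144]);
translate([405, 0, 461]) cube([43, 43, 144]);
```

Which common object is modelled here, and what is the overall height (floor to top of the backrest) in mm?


A chair. The overall height is 982 mm.

A slab on four corner posts with a tall panel at the back — a chair. The seat slab sits at z = 421 with thickness 40, and the 521 mm backrest starts at the seat top, so the overall height is 421 + 40 + 521 = 982 mm.


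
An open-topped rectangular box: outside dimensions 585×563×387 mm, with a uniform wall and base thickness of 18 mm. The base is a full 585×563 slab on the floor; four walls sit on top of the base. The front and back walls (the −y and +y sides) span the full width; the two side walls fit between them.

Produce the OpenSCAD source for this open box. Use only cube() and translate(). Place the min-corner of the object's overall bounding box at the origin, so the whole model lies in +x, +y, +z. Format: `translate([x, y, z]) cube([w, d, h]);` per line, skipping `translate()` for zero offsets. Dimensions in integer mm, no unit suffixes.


cube([585, 563, 18]);
translate([0, 0, 18]) cube([585, 18, 369]);
translate([0, 545, 18]) cube([585, 18, 369]);
translate([0, 18, 18]) cube([18, 527, 369]);
translate([567, 18, 18]) cube([18, 527, 369]);


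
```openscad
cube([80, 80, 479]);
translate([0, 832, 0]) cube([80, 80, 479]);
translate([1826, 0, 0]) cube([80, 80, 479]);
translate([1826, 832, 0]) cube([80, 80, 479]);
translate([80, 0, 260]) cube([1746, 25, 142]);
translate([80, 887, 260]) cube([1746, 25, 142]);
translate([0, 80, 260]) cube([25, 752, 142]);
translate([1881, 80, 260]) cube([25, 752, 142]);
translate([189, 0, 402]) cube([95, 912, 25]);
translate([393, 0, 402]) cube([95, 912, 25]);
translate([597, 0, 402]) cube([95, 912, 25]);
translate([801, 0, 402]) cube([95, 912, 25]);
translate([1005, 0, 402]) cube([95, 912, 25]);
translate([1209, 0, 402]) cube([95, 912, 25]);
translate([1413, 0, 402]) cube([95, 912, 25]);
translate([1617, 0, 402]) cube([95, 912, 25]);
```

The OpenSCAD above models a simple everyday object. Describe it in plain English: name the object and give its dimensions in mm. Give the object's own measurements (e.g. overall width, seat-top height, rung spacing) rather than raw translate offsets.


A bed frame 1906 mm long (x) by 912 mm wide (y). Four 80×80 mm corner posts, 479 mm tall, at the corners of the footprint. Four rails of 25 mm thickness and 142 mm height run between adjacent posts with their undersides at z = 260 mm, their outer faces flush with the outside of the frame (the two x-running rails run between the posts' inner faces; the two y-running rails run between the posts' inner faces). 8 slats, each 95 mm wide (x) and 25 mm thick, lie across the top of the two x-running rails, running the full 912 mm width of the frame in y; along x they sit between the end posts with a 109 mm gap after the −x posts and between neighbouring slats, leaving 114 mm before the +x posts.


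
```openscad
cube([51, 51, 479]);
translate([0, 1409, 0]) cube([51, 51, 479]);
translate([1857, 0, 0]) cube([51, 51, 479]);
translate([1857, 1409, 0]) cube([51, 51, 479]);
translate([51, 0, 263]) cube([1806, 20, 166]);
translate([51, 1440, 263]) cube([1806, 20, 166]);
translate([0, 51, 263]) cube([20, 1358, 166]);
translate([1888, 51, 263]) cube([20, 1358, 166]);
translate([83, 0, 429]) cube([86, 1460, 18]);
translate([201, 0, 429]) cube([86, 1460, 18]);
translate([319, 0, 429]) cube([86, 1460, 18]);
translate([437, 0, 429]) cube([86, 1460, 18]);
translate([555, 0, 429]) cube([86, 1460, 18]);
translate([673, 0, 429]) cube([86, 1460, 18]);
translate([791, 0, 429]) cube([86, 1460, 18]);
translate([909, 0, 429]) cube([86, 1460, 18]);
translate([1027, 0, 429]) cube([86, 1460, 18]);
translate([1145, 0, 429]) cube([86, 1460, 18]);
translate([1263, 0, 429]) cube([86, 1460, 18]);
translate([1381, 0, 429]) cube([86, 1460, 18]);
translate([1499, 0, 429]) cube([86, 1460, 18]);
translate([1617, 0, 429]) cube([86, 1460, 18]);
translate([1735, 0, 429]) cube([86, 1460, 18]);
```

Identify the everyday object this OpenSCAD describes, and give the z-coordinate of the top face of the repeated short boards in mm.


A bed frame. The slat-top height is 447 mm.

Four posts, four rails, and a row of slats — a bed frame. Slats sit on the rails at z = 263 + 166 = 429; with slat thickness 18, the top is 447 mm.


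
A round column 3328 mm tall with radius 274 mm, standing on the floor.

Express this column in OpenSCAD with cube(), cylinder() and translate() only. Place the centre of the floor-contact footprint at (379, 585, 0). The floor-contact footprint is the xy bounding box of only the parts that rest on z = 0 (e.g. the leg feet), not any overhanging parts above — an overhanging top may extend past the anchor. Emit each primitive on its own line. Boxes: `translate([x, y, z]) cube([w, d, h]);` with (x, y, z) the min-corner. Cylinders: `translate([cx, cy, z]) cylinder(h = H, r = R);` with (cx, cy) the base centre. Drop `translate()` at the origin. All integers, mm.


translate([379, 585, 0]) cylinder(h = 3328, r = 274);


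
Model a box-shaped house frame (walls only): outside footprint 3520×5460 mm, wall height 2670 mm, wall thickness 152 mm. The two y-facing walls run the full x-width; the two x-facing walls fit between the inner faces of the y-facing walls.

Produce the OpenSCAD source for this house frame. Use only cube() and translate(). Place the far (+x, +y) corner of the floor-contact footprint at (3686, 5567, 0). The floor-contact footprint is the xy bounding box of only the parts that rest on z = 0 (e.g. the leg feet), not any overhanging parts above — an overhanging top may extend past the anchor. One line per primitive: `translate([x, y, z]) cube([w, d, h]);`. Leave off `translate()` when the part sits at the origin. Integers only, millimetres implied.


translate([166, 107, 0]) cube([3520, 152, 2670]);
translate([166, 5415, 0]) cube([3520, 152, 2670]);
translate([166, 259, 0]) cube([152, 5156, 2670]);
translate([3534, 259, 0]) cube([152, 5156, 2670]);


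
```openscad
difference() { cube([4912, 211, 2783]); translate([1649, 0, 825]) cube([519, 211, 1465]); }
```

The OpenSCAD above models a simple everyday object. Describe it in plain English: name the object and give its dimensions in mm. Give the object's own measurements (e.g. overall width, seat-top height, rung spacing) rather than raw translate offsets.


A wall 4912 mm long (x), 211 mm thick (y), 2783 mm tall, with a rectangular window opening cut through it. The opening is 519 mm wide and 1465 mm tall; its sill is at z = 825 mm and its near (−x) edge is 1649 mm from the wall's −x end. The opening passes through the full wall thickness.


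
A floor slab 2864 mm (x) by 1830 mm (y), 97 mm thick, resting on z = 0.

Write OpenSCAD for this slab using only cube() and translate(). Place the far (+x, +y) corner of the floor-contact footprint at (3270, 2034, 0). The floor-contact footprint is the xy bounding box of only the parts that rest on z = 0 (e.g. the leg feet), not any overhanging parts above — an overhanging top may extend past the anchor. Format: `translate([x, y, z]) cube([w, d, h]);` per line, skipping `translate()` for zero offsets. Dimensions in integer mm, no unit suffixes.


translate([406, 204, 0]) cube([2864, 1830, 97]);


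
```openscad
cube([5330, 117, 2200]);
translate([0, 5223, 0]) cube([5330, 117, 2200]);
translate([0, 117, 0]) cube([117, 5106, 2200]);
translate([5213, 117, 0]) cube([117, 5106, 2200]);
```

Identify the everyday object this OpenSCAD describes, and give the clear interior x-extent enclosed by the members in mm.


A house (or room) frame. The interior width is 5096 mm.

Four 2200 mm walls enclosing a rectangle with no floor or roof — a room or house frame. Outside width is 5330 mm and wall thickness is 117 mm, so the interior width is 5330 − 2 × 117 = 5096 mm.


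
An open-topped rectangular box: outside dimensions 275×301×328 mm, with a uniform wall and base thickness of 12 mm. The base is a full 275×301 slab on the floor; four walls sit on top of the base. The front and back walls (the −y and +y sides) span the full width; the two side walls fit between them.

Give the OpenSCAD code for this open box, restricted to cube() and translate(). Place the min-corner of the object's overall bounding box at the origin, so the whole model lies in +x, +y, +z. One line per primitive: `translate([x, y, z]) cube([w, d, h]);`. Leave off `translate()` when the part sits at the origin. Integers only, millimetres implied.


cube([275, 301, 12]);
translate([0, 0, 12]) cube([275, 12, 316]);
translate([0, 289, 12]) cube([275, 12, 316]);
translate([0, 12, 12]) cube([12, 277, 316]);
translate([263, 12, 12]) cube([12, 277, 316]);


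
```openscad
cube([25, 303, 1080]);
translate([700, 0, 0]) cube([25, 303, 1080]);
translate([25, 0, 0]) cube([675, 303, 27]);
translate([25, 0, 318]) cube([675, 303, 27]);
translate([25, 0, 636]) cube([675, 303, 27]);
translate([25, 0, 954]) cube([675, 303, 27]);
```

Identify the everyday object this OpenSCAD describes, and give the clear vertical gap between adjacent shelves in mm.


A bookshelf. The clear shelf gap is 291 mm.

Two tall side panels with 4 horizontal boards between them — a bookshelf. The first two shelf undersides are at z = 0 and z = 318; with shelf thickness 27, the clear gap is 318 − 0 − 27 = 291 mm.


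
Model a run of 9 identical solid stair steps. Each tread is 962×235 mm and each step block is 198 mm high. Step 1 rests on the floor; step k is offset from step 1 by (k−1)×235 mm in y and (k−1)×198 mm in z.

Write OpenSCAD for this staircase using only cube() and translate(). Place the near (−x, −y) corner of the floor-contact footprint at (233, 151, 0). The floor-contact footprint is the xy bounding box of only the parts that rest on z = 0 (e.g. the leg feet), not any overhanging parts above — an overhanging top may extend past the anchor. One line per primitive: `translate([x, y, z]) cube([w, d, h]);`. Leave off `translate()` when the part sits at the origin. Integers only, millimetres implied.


translate([233, 151, 0]) cube([962, 235, 198]);
translate([233, 386, 198]) cube([962, 235, 198]);
translate([233, 621, 396]) cube([962, 235, 198]);
translate([233, 856, 594]) cube([962, 235, 198]);
translate([233, 1091, 792]) cube([962, 235, 198]);
translate([233, 1326, 990]) cube([962, 235, 198]);
translate([233, 1561, 1188]) cube([962, 235, 198]);
translate([233, 1796, 1386]) cube([962, 235, 198]);
translate([233, 2031, 1584]) cube([962, 235, 198]);


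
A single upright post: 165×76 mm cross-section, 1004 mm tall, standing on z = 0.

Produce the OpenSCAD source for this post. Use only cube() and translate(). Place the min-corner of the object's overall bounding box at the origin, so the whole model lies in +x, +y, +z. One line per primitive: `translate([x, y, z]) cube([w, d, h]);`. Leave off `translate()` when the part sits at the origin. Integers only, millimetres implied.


cube([165, 76, 1004]);


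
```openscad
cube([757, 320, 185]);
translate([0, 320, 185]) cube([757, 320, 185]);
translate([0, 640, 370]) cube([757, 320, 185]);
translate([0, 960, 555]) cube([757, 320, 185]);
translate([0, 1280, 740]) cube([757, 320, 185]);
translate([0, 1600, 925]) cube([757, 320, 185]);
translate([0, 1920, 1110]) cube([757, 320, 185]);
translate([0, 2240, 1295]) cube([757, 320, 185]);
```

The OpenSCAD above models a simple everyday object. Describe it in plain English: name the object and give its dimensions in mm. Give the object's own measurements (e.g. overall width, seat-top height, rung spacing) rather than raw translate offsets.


A straight staircase of 8 solid steps. Each step is 757 mm wide (x), 320 mm deep (y, the going) and 185 mm tall (the rise). The first step rests on the floor; each subsequent step sits one going further in +y and one rise higher in +z, directly behind and above the previous step with no overlap.


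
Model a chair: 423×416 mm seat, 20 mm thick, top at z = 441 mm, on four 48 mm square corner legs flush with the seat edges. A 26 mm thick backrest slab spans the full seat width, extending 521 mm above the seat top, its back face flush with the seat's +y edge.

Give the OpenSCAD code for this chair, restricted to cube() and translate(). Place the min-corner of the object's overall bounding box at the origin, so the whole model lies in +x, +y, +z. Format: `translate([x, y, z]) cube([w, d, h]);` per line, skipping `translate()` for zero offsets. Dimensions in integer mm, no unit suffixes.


translate([0, 0, 421]) cube([423, 416, 20]);
cube([48, 48, 421]);
translate([375, 0, 0]) cube([48, 48, 421]);
translate([0, 368, 0]) cube([48, 48, 421]);
translate([375, 368, 0]) cube([48, 48, 421]);
translate([0, 390, 441]) cube([423, 26, 521]);


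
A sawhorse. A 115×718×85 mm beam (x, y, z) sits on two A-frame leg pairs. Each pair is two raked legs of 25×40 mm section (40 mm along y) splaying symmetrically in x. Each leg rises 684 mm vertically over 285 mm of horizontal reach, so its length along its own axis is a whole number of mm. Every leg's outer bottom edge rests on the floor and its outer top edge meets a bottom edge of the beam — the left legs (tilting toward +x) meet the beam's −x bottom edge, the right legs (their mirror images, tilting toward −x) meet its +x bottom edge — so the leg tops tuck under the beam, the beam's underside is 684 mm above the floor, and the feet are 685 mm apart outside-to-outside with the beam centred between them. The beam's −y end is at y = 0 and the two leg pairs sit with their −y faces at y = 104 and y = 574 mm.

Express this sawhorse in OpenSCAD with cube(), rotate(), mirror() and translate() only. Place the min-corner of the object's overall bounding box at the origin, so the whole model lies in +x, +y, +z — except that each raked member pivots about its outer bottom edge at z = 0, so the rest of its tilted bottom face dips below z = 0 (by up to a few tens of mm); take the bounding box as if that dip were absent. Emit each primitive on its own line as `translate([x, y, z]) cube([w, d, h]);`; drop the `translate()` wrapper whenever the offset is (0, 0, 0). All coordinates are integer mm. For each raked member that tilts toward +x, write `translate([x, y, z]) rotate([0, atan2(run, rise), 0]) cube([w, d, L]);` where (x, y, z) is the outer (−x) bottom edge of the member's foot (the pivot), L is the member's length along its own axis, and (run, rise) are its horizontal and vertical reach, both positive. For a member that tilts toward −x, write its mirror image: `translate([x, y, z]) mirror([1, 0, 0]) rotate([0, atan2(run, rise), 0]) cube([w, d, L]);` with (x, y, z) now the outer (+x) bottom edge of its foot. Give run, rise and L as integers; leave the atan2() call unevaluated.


// leg length = √(285² + 684²) = 741
// right-leg outer foot x = 2·285 + 115 = 685
// beam min-corner = (285, 0, 684)
translate([285, 0, 684]) cube([115, 718, 85]);
translate([0, 104, 0]) rotate([0, atan2(285, 684), 0]) cube([25, 40, 741]);
translate([685, 104, 0]) mirror([1, 0, 0]) rotate([0, atan2(285, 684), 0]) cube([25, 40, 741]);
translate([0, 574, 0]) rotate([0, atan2(285, 684), 0]) cube([25, 40, 741]);
translate([685, 574, 0]) mirror([1, 0, 0]) rotate([0, atan2(285, 684), 0]) cube([25, 40, 741]);


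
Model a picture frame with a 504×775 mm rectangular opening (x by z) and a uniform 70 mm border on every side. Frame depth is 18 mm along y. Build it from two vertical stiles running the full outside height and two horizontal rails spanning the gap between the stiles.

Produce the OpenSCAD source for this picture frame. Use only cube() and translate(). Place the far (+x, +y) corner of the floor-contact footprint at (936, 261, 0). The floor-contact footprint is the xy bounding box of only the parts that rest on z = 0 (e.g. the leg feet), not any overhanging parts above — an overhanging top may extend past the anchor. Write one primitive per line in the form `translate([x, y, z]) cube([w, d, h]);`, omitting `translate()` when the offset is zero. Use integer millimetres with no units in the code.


translate([292, 243, 0]) cube([70, 18, 915]);
translate([866, 243, 0]) cube([70, 18, 915]);
translate([362, 243, 0]) cube([504, 18, 70]);
translate([362, 243, 845]) cube([504, 18, 70]);


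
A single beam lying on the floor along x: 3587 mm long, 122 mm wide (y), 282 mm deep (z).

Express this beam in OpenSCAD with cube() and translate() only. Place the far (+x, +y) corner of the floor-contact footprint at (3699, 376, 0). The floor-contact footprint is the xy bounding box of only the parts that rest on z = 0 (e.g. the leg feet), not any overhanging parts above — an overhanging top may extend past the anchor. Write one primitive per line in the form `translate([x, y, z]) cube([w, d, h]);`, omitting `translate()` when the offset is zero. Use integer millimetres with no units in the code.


translate([112, 254, 0]) cube([3587, 122, 282]);


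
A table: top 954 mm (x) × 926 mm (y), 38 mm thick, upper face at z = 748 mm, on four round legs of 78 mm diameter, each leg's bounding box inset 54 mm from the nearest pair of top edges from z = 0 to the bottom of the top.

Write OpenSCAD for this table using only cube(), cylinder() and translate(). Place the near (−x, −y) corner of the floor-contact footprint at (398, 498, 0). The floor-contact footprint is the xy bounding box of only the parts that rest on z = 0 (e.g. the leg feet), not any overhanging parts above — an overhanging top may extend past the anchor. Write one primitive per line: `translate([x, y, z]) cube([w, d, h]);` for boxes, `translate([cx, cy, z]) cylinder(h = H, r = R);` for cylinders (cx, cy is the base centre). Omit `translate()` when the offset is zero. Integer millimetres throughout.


translate([344, 444, 710]) cube([954, 926, 38]);
translate([437, 537, 0]) cylinder(h = 710, r = 39);
translate([1205, 537, 0]) cylinder(h = 710, r = 39);
translate([437, 1277, 0]) cylinder(h = 710, r = 39);
translate([1205, 1277, 0]) cylinder(h = 710, r = 39);
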